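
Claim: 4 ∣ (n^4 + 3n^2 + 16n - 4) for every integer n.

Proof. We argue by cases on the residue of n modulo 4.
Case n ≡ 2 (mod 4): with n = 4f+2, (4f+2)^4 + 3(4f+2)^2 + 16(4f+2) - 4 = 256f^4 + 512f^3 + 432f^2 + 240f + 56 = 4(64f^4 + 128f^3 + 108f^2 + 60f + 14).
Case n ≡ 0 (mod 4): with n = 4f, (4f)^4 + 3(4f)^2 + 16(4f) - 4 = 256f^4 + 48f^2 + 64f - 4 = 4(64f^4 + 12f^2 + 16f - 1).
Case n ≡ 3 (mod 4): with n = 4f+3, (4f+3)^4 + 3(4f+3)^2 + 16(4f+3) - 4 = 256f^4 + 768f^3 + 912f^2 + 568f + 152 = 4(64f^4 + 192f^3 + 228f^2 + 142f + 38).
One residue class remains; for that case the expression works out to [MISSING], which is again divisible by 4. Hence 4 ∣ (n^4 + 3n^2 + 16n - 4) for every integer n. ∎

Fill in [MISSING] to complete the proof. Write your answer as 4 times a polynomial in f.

Only n ≡ 1 (mod 4) is unaccounted for. Put n = 4f+1:
(4f+1)^4 + 3(4f+1)^2 + 16(4f+1) - 4 expands to 256f^4 + 256f^3 + 144f^2 + 104f + 16,
and factoring out 4 leaves 4(64f^4 + 64f^3 + 36f^2 + 26f + 4).

4(64f^4 + 64f^3 + 36f^2 + 26f + 4)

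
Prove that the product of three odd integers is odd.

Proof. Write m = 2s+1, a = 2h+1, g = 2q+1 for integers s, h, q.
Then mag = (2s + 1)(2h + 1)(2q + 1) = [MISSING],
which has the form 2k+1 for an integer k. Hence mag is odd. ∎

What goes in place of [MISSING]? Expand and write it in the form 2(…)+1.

2(4hqs + 2hq + 2hs + h + 2qs + q + s) + 1

(2s + 1)(2h + 1)(2q + 1) = 8hqs + 4hq + 4hs + 2h + 4qs + 2q + 2s + 1
= 2(4hqs + 2hq + 2hs + h + 2qs + q + s) + 1.
Since 4hqs + 2hq + 2hs + h + 2qs + q + s is an integer, the product is of the form 2k+1 for an integer k.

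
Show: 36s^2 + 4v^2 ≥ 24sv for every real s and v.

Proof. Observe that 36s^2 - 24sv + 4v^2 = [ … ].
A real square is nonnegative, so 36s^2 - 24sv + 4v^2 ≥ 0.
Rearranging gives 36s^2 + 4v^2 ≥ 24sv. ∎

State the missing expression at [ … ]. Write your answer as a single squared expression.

36s^2 - 24sv + 4v^2 is a perfect-square trinomial: the outer terms are (6s)^2 and (2v)^2, and the cross term is -2·6s·2v.
So 36s^2 - 24sv + 4v^2 = (6s - 2v)^2 ≥ 0.

(6s - 2v)^2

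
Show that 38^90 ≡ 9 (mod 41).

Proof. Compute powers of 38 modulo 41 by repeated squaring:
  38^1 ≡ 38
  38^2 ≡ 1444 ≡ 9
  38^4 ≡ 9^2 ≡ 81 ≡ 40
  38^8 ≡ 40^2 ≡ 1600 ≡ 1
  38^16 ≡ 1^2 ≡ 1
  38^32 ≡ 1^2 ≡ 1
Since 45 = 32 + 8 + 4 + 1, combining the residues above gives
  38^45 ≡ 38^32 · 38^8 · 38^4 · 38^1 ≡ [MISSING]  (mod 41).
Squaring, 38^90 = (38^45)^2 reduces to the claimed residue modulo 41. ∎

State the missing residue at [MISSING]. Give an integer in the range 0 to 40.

3

Multiply the listed residues: 1 · 1 · 40 · 38 = 1 → 40 → 1520.
Reducing modulo 41: 1520 = 37·41 + 3, so 38^45 ≡ 3.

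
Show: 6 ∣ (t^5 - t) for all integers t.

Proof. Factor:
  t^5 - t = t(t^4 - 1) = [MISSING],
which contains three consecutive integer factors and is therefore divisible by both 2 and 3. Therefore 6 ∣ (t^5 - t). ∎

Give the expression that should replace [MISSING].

t^4 - 1 = (t^2 - 1)(t^2 + 1), and t^2 - 1 = (t-1)(t+1).
So t(t^4 - 1) = (t - 1)t(t + 1)(t^2 + 1).

(t - 1)t(t + 1)(t^2 + 1)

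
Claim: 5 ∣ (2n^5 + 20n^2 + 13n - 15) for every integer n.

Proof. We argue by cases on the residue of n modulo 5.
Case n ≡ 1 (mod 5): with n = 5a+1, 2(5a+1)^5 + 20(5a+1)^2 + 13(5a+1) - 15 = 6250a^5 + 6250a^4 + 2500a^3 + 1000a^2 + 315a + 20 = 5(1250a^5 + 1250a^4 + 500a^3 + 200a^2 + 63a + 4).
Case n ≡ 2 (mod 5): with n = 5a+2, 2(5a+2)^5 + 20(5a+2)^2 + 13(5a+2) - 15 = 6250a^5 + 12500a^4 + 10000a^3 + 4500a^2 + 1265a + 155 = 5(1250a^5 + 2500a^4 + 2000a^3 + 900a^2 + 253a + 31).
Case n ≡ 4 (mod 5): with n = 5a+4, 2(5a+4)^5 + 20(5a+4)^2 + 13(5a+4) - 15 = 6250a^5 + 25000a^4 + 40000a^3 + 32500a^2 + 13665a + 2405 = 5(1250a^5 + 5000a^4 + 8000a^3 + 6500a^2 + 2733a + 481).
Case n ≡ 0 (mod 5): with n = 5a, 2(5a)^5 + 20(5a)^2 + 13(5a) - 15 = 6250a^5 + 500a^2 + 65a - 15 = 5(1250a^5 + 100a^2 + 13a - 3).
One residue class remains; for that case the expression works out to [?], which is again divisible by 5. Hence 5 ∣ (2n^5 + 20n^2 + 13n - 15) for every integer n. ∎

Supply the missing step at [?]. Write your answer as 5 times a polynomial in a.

5(1250a^5 + 3750a^4 + 4500a^3 + 2800a^2 + 943a + 138)

The residues treated are {1, 2, 4, 0}, so the missing case is n ≡ 3 (mod 5); write n = 5a+3.
Then 2(5a+3)^5 + 20(5a+3)^2 + 13(5a+3) - 15 = 6250a^5 + 18750a^4 + 22500a^3 + 14000a^2 + 4715a + 690 = 5(1250a^5 + 3750a^4 + 4500a^3 + 2800a^2 + 943a + 138).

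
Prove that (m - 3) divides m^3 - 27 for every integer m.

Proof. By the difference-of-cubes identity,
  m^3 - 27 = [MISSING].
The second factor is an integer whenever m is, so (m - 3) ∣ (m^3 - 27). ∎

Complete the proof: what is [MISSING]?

a^3 - b^3 = (a - b)(a^2 + ab + b^2). With a = m, b = 3:
m^3 - 27 = (m - 3)(m^2 + 3m + 9).

(m - 3)(m^2 + 3m + 9)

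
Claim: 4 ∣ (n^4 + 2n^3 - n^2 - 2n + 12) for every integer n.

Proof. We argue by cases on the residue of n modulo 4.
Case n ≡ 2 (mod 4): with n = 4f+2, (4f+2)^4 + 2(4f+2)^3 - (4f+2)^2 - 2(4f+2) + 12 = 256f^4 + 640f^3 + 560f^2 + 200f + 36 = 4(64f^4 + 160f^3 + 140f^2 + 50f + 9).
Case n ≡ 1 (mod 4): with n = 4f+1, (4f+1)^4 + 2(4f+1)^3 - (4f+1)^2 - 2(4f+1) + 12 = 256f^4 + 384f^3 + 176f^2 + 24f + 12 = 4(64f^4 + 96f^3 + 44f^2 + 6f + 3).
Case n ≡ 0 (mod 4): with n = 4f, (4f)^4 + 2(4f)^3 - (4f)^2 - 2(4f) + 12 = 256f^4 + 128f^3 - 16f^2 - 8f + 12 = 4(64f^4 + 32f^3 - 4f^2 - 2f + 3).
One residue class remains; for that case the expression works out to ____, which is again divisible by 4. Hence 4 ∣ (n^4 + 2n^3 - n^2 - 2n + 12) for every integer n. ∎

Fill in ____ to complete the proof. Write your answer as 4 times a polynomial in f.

4(64f^4 + 224f^3 + 284f^2 + 154f + 33)

Only n ≡ 3 (mod 4) is unaccounted for. Put n = 4f+3:
(4f+3)^4 + 2(4f+3)^3 - (4f+3)^2 - 2(4f+3) + 12 expands to 256f^4 + 896f^3 + 1136f^2 + 616f + 132,
and factoring out 4 leaves 4(64f^4 + 224f^3 + 284f^2 + 154f + 33).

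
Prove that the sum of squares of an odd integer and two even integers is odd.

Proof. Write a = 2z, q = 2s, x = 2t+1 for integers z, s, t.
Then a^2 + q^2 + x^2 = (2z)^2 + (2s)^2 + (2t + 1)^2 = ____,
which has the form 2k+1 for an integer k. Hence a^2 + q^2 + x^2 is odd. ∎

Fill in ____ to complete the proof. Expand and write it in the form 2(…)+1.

(2z)^2 + (2s)^2 + (2t + 1)^2 = 4s^2 + 4t^2 + 4t + 4z^2 + 1
= 2(2s^2 + 2t^2 + 2t + 2z^2) + 1.
Since 2s^2 + 2t^2 + 2t + 2z^2 is an integer, the sum of squares is of the form 2k+1 for an integer k.

2(2s^2 + 2t^2 + 2t + 2z^2) + 1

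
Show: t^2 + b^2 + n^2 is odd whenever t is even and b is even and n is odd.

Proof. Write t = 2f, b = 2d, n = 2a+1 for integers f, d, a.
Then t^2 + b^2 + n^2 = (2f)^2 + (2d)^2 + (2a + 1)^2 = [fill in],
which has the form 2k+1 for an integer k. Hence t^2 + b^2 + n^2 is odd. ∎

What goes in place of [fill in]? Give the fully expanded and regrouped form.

2(2a^2 + 2a + 2d^2 + 2f^2) + 1

Expanding: (2f)^2 + (2d)^2 + (2a + 1)^2 = 4a^2 + 4a + 4d^2 + 4f^2 + 1.
Every term except the constant is even, so this is 2(2a^2 + 2a + 2d^2 + 2f^2) + 1,
and 2a^2 + 2a + 2d^2 + 2f^2 ∈ ℤ gives the required form.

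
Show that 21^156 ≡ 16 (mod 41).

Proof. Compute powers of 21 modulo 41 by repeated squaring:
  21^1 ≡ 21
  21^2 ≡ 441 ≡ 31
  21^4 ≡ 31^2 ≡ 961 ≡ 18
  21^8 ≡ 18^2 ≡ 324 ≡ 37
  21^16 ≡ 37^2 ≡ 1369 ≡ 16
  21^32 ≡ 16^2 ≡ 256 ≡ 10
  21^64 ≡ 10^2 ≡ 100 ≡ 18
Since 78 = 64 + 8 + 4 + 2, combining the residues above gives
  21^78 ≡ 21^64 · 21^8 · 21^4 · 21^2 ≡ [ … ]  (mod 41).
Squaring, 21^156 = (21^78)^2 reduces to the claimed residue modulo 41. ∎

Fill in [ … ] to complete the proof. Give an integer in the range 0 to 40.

Multiply the listed residues: 18 · 37 · 18 · 31 = 666 → 11988 → 371628.
Reducing modulo 41: 371628 = 9064·41 + 4, so 21^78 ≡ 4.

4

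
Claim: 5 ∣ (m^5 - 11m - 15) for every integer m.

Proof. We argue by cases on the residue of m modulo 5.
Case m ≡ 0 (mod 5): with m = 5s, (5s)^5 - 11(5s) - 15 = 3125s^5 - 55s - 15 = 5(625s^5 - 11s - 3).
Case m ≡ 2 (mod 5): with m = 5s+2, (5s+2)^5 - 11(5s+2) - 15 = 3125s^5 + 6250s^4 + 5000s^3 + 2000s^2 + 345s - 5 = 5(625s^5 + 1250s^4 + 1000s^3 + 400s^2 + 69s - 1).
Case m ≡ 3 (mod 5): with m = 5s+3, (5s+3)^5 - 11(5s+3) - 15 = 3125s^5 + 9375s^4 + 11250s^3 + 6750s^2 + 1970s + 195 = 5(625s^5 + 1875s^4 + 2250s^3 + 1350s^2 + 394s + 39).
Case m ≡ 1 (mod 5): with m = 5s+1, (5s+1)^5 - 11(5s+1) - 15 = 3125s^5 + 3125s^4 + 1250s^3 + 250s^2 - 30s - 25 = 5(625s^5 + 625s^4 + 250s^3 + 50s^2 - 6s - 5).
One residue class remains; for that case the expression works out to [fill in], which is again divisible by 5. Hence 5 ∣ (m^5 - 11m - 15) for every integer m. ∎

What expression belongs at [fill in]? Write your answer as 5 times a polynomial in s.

5(625s^5 + 2500s^4 + 4000s^3 + 3200s^2 + 1269s + 193)

The residues treated are {0, 2, 3, 1}, so the missing case is m ≡ 4 (mod 5); write m = 5s+4.
Then (5s+4)^5 - 11(5s+4) - 15 = 3125s^5 + 12500s^4 + 20000s^3 + 16000s^2 + 6345s + 965 = 5(625s^5 + 2500s^4 + 4000s^3 + 3200s^2 + 1269s + 193).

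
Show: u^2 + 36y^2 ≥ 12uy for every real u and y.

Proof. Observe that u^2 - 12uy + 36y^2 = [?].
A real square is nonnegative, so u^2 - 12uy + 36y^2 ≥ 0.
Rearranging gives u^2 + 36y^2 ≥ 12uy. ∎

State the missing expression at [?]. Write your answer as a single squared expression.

(u - 6y)^2

u^2 - 12uy + 36y^2 is a perfect-square trinomial: the outer terms are (u)^2 and (6y)^2, and the cross term is -2·u·6y.
So u^2 - 12uy + 36y^2 = (u - 6y)^2 ≥ 0.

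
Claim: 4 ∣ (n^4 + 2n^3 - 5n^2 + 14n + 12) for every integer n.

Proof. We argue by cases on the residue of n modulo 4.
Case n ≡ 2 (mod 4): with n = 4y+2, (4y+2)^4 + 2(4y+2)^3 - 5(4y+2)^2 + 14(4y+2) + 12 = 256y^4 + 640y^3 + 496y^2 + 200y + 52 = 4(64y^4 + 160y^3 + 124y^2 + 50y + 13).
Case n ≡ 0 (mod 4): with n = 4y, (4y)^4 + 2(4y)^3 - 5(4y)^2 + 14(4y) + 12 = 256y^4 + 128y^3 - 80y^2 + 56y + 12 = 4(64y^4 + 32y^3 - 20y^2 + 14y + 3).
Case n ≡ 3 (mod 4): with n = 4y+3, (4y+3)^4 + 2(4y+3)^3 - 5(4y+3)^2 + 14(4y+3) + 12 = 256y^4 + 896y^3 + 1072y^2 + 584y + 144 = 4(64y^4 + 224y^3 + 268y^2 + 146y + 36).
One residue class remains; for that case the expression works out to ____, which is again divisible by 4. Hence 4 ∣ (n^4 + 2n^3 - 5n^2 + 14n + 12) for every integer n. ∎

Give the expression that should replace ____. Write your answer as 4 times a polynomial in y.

4(64y^4 + 96y^3 + 28y^2 + 14y + 6)

Only n ≡ 1 (mod 4) is unaccounted for. Put n = 4y+1:
(4y+1)^4 + 2(4y+1)^3 - 5(4y+1)^2 + 14(4y+1) + 12 expands to 256y^4 + 384y^3 + 112y^2 + 56y + 24,
and factoring out 4 leaves 4(64y^4 + 96y^3 + 28y^2 + 14y + 6).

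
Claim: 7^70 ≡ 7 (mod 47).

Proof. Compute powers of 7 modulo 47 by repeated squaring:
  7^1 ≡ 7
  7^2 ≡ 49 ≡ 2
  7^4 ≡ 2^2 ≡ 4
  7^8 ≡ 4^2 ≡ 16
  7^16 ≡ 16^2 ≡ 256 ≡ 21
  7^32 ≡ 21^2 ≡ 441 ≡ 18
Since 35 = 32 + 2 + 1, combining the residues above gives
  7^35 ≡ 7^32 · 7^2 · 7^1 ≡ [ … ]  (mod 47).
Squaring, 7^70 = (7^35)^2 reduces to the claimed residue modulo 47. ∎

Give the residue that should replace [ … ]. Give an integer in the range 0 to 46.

17

7^32 · 7^2 · 7^1 ≡ 18 · 2 · 7 = 252.
252 mod 47 = 17, so 7^35 ≡ 17 (mod 47).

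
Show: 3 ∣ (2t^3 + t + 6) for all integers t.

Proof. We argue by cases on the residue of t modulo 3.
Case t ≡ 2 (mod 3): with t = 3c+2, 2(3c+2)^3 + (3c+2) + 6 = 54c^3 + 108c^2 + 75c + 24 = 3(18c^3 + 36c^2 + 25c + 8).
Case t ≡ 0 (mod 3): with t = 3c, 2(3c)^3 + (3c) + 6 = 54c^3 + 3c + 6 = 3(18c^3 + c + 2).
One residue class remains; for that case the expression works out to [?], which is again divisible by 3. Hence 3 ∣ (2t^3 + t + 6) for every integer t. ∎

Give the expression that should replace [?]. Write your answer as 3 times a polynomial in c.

The residues treated are {2, 0}, so the missing case is t ≡ 1 (mod 3); write t = 3c+1.
Then 2(3c+1)^3 + (3c+1) + 6 = 54c^3 + 54c^2 + 21c + 9 = 3(18c^3 + 18c^2 + 7c + 3).

3(18c^3 + 18c^2 + 7c + 3)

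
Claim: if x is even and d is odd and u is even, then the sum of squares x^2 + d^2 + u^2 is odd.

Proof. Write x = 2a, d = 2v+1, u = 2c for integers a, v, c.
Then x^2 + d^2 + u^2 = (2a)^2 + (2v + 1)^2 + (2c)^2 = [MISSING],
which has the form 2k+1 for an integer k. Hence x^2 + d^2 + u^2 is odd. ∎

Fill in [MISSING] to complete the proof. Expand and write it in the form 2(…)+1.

(2a)^2 + (2v + 1)^2 + (2c)^2 = 4a^2 + 4c^2 + 4v^2 + 4v + 1
= 2(2a^2 + 2c^2 + 2v^2 + 2v) + 1.
Since 2a^2 + 2c^2 + 2v^2 + 2v is an integer, the sum of squares is of the form 2k+1 for an integer k.

2(2a^2 + 2c^2 + 2v^2 + 2v) + 1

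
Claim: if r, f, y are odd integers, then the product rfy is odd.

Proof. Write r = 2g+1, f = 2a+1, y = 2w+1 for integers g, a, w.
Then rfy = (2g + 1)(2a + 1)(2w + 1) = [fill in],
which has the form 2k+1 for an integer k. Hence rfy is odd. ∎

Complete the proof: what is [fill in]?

2(4agw + 2ag + 2aw + a + 2gw + g + w) + 1

Expanding: (2g + 1)(2a + 1)(2w + 1) = 8agw + 4ag + 4aw + 2a + 4gw + 2g + 2w + 1.
Every term except the constant is even, so this is 2(4agw + 2ag + 2aw + a + 2gw + g + w) + 1,
and 4agw + 2ag + 2aw + a + 2gw + g + w ∈ ℤ gives the required form.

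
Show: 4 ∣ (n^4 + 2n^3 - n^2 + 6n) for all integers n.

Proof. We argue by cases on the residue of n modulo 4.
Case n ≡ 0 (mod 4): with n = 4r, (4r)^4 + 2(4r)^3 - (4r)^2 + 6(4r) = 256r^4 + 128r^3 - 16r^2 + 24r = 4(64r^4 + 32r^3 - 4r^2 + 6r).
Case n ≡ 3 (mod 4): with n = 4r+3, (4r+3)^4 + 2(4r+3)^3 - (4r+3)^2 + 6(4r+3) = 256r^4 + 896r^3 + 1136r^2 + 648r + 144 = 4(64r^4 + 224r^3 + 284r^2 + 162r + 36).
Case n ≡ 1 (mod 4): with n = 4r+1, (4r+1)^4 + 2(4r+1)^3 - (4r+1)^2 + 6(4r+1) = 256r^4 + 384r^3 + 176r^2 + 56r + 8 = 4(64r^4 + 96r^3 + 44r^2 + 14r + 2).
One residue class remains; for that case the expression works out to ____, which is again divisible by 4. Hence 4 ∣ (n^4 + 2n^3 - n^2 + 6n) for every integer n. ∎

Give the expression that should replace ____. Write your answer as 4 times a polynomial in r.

4(64r^4 + 160r^3 + 140r^2 + 58r + 10)

The residues treated are {0, 3, 1}, so the missing case is n ≡ 2 (mod 4); write n = 4r+2.
Then (4r+2)^4 + 2(4r+2)^3 - (4r+2)^2 + 6(4r+2) = 256r^4 + 640r^3 + 560r^2 + 232r + 40 = 4(64r^4 + 160r^3 + 140r^2 + 58r + 10).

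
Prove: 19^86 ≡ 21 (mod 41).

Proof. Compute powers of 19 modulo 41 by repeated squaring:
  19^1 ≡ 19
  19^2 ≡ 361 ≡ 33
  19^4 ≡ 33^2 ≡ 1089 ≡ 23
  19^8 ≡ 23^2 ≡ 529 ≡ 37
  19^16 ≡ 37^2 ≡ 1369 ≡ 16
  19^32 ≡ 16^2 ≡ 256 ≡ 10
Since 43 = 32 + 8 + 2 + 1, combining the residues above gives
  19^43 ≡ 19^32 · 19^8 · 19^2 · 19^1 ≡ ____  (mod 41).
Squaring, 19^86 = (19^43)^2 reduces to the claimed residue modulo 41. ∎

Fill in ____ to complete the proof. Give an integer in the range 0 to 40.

12

Multiply the listed residues: 10 · 37 · 33 · 19 = 370 → 12210 → 231990.
Reducing modulo 41: 231990 = 5658·41 + 12, so 19^43 ≡ 12.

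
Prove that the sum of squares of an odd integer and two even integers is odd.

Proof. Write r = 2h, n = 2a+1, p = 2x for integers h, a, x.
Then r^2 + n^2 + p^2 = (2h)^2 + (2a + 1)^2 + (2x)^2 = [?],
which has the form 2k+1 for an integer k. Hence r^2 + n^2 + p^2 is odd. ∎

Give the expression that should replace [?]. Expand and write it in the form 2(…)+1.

2(2a^2 + 2a + 2h^2 + 2x^2) + 1

(2h)^2 + (2a + 1)^2 + (2x)^2 = 4a^2 + 4a + 4h^2 + 4x^2 + 1
= 2(2a^2 + 2a + 2h^2 + 2x^2) + 1.
Since 2a^2 + 2a + 2h^2 + 2x^2 is an integer, the sum of squares is of the form 2k+1 for an integer k.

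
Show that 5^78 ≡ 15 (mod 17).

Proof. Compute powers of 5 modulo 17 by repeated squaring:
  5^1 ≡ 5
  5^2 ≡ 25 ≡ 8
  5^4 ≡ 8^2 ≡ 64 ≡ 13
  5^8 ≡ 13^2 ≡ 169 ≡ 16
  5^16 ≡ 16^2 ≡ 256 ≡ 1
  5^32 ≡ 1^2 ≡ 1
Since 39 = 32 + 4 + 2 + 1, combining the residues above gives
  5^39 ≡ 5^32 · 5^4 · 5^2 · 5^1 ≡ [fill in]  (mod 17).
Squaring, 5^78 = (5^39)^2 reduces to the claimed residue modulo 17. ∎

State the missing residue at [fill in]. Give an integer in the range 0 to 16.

Multiply the listed residues: 1 · 13 · 8 · 5 = 13 → 104 → 520.
Reducing modulo 17: 520 = 30·17 + 10, so 5^39 ≡ 10.

10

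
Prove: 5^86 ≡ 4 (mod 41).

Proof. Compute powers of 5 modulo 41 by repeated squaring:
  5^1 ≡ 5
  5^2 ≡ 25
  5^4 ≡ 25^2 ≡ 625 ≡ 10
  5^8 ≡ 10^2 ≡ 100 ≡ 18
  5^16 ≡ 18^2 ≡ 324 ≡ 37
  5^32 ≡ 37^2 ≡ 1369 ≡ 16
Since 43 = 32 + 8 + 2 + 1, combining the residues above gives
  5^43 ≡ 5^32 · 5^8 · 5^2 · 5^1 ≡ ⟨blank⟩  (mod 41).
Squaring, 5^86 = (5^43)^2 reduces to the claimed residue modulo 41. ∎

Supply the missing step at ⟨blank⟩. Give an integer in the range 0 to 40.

2

Multiply the listed residues: 16 · 18 · 25 · 5 = 288 → 7200 → 36000.
Reducing modulo 41: 36000 = 878·41 + 2, so 5^43 ≡ 2.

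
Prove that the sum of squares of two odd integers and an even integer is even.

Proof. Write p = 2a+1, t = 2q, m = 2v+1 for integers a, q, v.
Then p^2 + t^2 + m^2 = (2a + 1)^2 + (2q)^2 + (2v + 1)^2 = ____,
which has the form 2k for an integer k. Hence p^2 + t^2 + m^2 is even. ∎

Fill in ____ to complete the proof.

Expanding: (2a + 1)^2 + (2q)^2 + (2v + 1)^2 = 4a^2 + 4a + 4q^2 + 4v^2 + 4v + 2.
Every term is even; pulling out the factor of 2 gives 2(2a^2 + 2a + 2q^2 + 2v^2 + 2v + 1).

2(2a^2 + 2a + 2q^2 + 2v^2 + 2v + 1)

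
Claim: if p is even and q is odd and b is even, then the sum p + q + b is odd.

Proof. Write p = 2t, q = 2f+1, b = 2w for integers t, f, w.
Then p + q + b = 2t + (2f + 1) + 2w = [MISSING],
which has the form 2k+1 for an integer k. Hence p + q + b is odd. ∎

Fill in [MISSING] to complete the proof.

2(f + t + w) + 1

2t + (2f + 1) + 2w = 2f + 2t + 2w + 1
= 2(f + t + w) + 1.
Since f + t + w is an integer, the sum is of the form 2k+1 for an integer k.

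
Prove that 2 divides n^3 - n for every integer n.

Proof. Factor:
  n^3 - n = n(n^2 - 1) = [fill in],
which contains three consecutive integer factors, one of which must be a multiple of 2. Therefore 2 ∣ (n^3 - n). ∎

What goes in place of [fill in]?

(n - 1)n(n + 1)

n(n^2 - 1) = n(n - 1)(n + 1) = (n - 1)n(n + 1).
These three factors are consecutive integers, so their product is divisible by 2.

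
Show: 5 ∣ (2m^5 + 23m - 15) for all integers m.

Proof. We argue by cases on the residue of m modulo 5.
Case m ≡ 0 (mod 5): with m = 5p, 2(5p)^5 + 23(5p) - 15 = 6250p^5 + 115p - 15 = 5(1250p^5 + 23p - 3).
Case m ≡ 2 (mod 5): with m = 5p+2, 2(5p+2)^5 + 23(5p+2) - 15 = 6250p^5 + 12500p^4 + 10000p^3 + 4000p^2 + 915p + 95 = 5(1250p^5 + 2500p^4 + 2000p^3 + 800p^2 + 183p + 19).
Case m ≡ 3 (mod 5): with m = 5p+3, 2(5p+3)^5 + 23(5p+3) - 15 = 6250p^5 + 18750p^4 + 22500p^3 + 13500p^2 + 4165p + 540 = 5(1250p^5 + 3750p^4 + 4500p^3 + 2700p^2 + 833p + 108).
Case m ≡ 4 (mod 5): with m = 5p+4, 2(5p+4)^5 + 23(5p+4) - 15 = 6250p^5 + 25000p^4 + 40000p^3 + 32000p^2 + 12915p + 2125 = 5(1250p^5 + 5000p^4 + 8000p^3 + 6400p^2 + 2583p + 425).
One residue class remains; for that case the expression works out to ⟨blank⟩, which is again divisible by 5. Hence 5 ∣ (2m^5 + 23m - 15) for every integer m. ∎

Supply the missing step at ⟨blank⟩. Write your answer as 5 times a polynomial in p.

The residues treated are {0, 2, 3, 4}, so the missing case is m ≡ 1 (mod 5); write m = 5p+1.
Then 2(5p+1)^5 + 23(5p+1) - 15 = 6250p^5 + 6250p^4 + 2500p^3 + 500p^2 + 165p + 10 = 5(1250p^5 + 1250p^4 + 500p^3 + 100p^2 + 33p + 2).

5(1250p^5 + 1250p^4 + 500p^3 + 100p^2 + 33p + 2)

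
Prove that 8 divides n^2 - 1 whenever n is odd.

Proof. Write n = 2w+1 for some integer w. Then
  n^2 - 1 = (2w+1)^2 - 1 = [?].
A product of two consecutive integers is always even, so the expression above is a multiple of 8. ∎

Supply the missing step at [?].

(2w+1)^2 - 1 = 4w^2 + 4w + 1 - 1 = 4w^2 + 4w = 4w(w+1).
Since w and w+1 are consecutive, w(w+1) is even, and 4·(even) is a multiple of 8.

4w(w + 1)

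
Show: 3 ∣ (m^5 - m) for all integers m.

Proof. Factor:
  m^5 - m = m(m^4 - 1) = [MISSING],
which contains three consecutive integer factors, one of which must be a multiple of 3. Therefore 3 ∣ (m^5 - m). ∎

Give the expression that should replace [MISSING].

(m - 1)m(m + 1)(m^2 + 1)

m^4 - 1 = (m^2 - 1)(m^2 + 1), and m^2 - 1 = (m-1)(m+1).
So m(m^4 - 1) = (m - 1)m(m + 1)(m^2 + 1).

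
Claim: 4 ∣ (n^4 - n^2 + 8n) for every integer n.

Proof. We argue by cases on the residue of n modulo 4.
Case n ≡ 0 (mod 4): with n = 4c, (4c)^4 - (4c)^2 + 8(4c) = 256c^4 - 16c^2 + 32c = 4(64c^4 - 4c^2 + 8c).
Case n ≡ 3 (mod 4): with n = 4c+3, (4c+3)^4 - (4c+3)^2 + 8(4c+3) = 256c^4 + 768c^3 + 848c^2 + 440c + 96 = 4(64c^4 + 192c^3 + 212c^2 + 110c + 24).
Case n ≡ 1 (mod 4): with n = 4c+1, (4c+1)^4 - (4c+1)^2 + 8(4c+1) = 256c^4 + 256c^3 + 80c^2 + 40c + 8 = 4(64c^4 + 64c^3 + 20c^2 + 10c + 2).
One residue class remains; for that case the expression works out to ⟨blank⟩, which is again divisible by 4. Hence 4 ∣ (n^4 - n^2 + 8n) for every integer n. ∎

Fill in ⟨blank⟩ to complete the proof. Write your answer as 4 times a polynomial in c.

The residues treated are {0, 3, 1}, so the missing case is n ≡ 2 (mod 4); write n = 4c+2.
Then (4c+2)^4 - (4c+2)^2 + 8(4c+2) = 256c^4 + 512c^3 + 368c^2 + 144c + 28 = 4(64c^4 + 128c^3 + 92c^2 + 36c + 7).

4(64c^4 + 128c^3 + 92c^2 + 36c + 7)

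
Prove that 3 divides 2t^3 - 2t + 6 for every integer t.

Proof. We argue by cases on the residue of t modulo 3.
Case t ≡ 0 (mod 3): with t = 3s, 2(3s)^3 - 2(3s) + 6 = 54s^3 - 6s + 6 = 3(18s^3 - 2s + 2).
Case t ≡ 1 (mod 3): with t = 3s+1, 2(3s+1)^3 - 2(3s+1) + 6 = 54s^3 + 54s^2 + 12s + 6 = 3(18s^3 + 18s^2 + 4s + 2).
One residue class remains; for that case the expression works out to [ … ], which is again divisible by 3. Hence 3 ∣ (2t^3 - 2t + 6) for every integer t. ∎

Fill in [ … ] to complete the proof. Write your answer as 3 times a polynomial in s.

3(18s^3 + 36s^2 + 22s + 6)

Only t ≡ 2 (mod 3) is unaccounted for. Put t = 3s+2:
2(3s+2)^3 - 2(3s+2) + 6 expands to 54s^3 + 108s^2 + 66s + 18,
and factoring out 3 leaves 3(18s^3 + 36s^2 + 22s + 6).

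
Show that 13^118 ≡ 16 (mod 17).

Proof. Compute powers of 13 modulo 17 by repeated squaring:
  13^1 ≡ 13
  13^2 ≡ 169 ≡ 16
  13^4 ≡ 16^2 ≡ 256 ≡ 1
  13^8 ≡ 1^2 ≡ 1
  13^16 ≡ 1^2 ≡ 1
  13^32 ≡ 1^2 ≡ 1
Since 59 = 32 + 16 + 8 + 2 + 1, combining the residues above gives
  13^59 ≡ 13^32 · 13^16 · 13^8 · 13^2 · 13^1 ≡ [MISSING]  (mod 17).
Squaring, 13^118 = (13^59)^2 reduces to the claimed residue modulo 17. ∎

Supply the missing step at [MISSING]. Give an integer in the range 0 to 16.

Multiply the listed residues: 1 · 1 · 1 · 16 · 13 = 1 → 1 → 16 → 208.
Reducing modulo 17: 208 = 12·17 + 4, so 13^59 ≡ 4.

4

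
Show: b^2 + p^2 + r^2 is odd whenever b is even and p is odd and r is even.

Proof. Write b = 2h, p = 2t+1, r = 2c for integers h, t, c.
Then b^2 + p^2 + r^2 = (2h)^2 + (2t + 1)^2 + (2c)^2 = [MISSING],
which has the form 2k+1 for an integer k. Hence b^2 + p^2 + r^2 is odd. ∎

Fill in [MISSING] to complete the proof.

2(2c^2 + 2h^2 + 2t^2 + 2t) + 1

Expanding: (2h)^2 + (2t + 1)^2 + (2c)^2 = 4c^2 + 4h^2 + 4t^2 + 4t + 1.
Every term except the constant is even, so this is 2(2c^2 + 2h^2 + 2t^2 + 2t) + 1,
and 2c^2 + 2h^2 + 2t^2 + 2t ∈ ℤ gives the required form.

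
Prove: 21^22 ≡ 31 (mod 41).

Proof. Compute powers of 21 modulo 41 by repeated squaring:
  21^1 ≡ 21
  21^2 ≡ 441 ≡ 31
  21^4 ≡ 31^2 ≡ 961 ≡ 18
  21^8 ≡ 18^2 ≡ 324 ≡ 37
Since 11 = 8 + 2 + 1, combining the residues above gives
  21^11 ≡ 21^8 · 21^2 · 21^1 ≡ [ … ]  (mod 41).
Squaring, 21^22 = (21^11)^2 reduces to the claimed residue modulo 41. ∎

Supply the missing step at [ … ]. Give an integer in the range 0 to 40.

Multiply the listed residues: 37 · 31 · 21 = 1147 → 24087.
Reducing modulo 41: 24087 = 587·41 + 20, so 21^11 ≡ 20.

20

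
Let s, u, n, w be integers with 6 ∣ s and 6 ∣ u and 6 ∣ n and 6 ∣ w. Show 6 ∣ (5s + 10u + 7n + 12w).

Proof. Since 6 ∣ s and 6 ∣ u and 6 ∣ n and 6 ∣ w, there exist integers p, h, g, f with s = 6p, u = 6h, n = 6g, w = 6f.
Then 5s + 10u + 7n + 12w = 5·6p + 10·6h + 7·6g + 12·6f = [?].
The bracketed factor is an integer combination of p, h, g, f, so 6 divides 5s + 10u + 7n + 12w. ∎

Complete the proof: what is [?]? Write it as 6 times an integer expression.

6(12f + 7g + 10h + 5p)

Pull the common 6 out of every term: 5·6p + 10·6h + 7·6g + 12·6f = 6(12f + 7g + 10h + 5p).
12f + 7g + 10h + 5p is an integer, which exhibits the divisibility.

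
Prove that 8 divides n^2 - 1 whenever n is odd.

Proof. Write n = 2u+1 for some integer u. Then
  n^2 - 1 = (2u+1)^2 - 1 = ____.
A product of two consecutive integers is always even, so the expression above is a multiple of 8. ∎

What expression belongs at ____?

4u(u + 1)

(2u+1)^2 - 1 = 4u^2 + 4u + 1 - 1 = 4u^2 + 4u = 4u(u+1).
Since u and u+1 are consecutive, u(u+1) is even, and 4·(even) is a multiple of 8.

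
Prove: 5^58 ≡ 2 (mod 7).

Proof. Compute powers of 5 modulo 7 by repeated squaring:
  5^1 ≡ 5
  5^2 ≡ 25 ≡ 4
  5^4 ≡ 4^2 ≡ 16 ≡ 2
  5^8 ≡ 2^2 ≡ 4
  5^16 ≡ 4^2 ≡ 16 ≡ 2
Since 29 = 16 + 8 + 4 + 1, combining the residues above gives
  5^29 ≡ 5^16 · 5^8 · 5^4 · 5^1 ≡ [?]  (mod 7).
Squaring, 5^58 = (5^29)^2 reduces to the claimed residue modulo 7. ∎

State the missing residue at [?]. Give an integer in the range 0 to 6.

3

Multiply the listed residues: 2 · 4 · 2 · 5 = 8 → 16 → 80.
Reducing modulo 7: 80 = 11·7 + 3, so 5^29 ≡ 3.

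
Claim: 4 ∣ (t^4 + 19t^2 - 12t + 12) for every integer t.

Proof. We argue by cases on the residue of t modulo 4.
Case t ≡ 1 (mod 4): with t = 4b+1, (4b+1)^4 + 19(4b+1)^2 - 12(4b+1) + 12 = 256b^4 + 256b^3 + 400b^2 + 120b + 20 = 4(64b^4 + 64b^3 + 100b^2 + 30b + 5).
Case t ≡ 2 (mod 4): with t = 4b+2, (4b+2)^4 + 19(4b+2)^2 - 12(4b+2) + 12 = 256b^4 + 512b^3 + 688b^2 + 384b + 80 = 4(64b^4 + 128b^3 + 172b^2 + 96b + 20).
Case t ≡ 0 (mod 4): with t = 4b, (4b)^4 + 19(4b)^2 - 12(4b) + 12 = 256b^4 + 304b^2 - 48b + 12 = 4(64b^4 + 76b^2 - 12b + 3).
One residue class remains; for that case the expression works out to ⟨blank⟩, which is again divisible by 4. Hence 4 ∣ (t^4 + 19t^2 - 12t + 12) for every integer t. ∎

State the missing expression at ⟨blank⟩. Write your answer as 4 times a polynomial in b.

4(64b^4 + 192b^3 + 292b^2 + 210b + 57)

The residues treated are {1, 2, 0}, so the missing case is t ≡ 3 (mod 4); write t = 4b+3.
Then (4b+3)^4 + 19(4b+3)^2 - 12(4b+3) + 12 = 256b^4 + 768b^3 + 1168b^2 + 840b + 228 = 4(64b^4 + 192b^3 + 292b^2 + 210b + 57).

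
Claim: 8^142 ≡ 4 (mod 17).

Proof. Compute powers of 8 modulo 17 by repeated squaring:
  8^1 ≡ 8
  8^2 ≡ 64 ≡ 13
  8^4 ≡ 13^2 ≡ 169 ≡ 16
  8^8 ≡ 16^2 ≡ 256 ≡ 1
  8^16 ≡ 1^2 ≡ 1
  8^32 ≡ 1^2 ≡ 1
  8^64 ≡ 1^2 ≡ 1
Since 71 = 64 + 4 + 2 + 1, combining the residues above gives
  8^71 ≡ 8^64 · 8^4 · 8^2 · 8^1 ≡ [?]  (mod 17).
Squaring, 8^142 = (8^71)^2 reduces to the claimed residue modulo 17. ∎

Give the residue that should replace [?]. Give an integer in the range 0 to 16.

Multiply the listed residues: 1 · 16 · 13 · 8 = 16 → 208 → 1664.
Reducing modulo 17: 1664 = 97·17 + 15, so 8^71 ≡ 15.

15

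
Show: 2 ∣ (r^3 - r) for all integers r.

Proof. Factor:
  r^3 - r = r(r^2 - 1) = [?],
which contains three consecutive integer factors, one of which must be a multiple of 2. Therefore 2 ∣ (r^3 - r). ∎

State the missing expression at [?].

r(r^2 - 1) = r(r - 1)(r + 1) = (r - 1)r(r + 1).
These three factors are consecutive integers, so their product is divisible by 2.

(r - 1)r(r + 1)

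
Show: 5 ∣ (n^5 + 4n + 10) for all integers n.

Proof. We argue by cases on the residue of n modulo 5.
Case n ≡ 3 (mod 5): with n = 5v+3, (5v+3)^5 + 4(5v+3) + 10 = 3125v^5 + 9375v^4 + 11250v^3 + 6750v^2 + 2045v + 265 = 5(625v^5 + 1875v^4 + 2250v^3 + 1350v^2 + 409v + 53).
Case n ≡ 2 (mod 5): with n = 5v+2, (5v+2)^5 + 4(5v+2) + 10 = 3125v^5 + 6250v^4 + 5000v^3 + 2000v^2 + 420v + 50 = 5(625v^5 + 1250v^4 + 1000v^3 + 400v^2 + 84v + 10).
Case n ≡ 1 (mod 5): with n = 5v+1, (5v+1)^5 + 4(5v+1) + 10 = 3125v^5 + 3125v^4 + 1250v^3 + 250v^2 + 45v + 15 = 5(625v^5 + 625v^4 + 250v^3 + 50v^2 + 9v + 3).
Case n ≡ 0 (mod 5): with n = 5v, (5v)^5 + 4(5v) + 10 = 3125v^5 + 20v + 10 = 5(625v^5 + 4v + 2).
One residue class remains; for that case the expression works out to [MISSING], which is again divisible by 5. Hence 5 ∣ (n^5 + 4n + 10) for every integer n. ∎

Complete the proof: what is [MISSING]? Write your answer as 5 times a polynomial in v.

5(625v^5 + 2500v^4 + 4000v^3 + 3200v^2 + 1284v + 210)

Only n ≡ 4 (mod 5) is unaccounted for. Put n = 5v+4:
(5v+4)^5 + 4(5v+4) + 10 expands to 3125v^5 + 12500v^4 + 20000v^3 + 16000v^2 + 6420v + 1050,
and factoring out 5 leaves 5(625v^5 + 2500v^4 + 4000v^3 + 3200v^2 + 1284v + 210).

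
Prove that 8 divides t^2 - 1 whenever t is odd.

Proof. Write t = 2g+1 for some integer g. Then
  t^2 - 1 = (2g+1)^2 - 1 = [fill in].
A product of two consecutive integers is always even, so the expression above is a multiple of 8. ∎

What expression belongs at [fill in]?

4g(g + 1)

(2g+1)^2 - 1 = 4g^2 + 4g + 1 - 1 = 4g^2 + 4g = 4g(g+1).
Since g and g+1 are consecutive, g(g+1) is even, and 4·(even) is a multiple of 8.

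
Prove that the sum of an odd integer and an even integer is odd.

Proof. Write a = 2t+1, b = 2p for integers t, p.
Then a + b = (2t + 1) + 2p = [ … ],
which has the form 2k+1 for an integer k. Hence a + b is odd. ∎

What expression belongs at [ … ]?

2(p + t) + 1

Expanding: (2t + 1) + 2p = 2p + 2t + 1.
Every term except the constant is even, so this is 2(p + t) + 1,
and p + t ∈ ℤ gives the required form.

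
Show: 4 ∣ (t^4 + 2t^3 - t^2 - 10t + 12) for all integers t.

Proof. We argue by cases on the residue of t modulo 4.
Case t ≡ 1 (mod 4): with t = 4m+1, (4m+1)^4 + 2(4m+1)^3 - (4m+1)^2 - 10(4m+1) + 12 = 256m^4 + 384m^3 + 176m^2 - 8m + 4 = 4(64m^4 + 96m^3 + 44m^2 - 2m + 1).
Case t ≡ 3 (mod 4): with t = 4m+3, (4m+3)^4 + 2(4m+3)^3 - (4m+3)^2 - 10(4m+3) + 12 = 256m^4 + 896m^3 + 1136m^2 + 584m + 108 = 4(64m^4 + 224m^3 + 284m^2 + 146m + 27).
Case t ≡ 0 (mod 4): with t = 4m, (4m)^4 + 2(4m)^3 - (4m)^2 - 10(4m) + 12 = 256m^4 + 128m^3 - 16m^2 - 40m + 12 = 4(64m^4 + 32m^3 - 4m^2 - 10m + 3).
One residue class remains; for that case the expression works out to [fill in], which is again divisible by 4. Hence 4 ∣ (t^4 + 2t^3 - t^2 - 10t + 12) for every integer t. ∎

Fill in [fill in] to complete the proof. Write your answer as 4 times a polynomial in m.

4(64m^4 + 160m^3 + 140m^2 + 42m + 5)

The residues treated are {1, 3, 0}, so the missing case is t ≡ 2 (mod 4); write t = 4m+2.
Then (4m+2)^4 + 2(4m+2)^3 - (4m+2)^2 - 10(4m+2) + 12 = 256m^4 + 640m^3 + 560m^2 + 168m + 20 = 4(64m^4 + 160m^3 + 140m^2 + 42m + 5).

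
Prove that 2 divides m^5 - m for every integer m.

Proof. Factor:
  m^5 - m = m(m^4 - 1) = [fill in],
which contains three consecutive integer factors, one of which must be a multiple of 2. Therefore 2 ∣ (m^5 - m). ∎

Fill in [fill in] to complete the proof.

m^4 - 1 = (m^2 - 1)(m^2 + 1), and m^2 - 1 = (m-1)(m+1).
So m(m^4 - 1) = (m - 1)m(m + 1)(m^2 + 1).

(m - 1)m(m + 1)(m^2 + 1)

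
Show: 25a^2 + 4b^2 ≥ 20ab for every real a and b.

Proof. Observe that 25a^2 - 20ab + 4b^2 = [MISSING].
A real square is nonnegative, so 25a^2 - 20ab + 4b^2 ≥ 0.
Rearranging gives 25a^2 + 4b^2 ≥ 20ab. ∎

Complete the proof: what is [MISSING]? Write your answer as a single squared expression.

The leading and trailing coefficients are 5^2 and 2^2, and 20 = 2·5·2, so the trinomial is (5a - 2b)^2.
Hence 25a^2 - 20ab + 4b^2 ≥ 0.

(5a - 2b)^2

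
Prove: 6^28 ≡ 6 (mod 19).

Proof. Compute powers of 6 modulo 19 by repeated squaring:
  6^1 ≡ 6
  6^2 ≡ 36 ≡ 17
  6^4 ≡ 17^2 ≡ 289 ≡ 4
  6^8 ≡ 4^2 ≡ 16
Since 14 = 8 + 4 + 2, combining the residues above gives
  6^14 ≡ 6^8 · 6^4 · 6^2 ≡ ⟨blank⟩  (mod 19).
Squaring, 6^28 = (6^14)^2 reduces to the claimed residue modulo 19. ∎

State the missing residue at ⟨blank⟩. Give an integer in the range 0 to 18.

5

Multiply the listed residues: 16 · 4 · 17 = 64 → 1088.
Reducing modulo 19: 1088 = 57·19 + 5, so 6^14 ≡ 5.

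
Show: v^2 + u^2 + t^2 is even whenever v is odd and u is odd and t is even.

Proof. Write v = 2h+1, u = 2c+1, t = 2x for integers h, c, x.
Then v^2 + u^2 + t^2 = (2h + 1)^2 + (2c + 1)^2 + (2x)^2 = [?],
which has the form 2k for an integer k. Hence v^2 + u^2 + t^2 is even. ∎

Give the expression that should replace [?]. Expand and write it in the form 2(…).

2(2c^2 + 2c + 2h^2 + 2h + 2x^2 + 1)

Expanding: (2h + 1)^2 + (2c + 1)^2 + (2x)^2 = 4c^2 + 4c + 4h^2 + 4h + 4x^2 + 2.
Every term is even; pulling out the factor of 2 gives 2(2c^2 + 2c + 2h^2 + 2h + 2x^2 + 1).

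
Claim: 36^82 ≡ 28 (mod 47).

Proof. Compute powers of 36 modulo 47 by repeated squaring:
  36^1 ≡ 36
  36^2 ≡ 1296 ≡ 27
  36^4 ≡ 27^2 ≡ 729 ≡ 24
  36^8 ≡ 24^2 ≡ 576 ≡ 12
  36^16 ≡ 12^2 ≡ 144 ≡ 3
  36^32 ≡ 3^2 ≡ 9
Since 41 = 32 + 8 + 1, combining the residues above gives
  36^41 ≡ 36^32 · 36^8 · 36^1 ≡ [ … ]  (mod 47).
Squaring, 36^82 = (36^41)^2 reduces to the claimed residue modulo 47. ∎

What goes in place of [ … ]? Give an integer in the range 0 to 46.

Multiply the listed residues: 9 · 12 · 36 = 108 → 3888.
Reducing modulo 47: 3888 = 82·47 + 34, so 36^41 ≡ 34.

34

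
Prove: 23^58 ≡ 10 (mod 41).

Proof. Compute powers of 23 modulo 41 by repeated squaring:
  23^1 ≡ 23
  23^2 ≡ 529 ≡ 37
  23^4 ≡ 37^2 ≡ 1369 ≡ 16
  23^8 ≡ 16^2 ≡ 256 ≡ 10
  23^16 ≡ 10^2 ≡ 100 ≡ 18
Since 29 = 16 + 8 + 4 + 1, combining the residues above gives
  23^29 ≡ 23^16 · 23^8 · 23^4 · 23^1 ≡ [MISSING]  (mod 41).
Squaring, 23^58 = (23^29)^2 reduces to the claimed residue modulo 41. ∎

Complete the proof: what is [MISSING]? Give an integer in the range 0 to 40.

Multiply the listed residues: 18 · 10 · 16 · 23 = 180 → 2880 → 66240.
Reducing modulo 41: 66240 = 1615·41 + 25, so 23^29 ≡ 25.

25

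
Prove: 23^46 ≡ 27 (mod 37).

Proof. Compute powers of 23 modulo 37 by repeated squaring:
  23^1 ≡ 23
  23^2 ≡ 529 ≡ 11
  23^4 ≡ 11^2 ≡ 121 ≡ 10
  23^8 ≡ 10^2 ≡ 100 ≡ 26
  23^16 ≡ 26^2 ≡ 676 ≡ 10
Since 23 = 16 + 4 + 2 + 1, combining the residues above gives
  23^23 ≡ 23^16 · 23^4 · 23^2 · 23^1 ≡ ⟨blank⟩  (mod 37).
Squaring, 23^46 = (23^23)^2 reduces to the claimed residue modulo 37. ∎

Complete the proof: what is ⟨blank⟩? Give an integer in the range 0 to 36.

29

Multiply the listed residues: 10 · 10 · 11 · 23 = 100 → 1100 → 25300.
Reducing modulo 37: 25300 = 683·37 + 29, so 23^23 ≡ 29.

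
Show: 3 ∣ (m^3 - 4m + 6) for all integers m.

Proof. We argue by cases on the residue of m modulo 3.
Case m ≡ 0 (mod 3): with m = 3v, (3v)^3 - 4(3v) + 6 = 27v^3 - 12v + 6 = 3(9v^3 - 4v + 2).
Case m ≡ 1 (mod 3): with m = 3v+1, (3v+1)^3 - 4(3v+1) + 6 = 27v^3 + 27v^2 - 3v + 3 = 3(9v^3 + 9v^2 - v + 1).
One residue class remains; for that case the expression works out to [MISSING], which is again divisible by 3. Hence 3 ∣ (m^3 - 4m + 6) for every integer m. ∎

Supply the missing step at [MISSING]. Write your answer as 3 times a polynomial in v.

The residues treated are {0, 1}, so the missing case is m ≡ 2 (mod 3); write m = 3v+2.
Then (3v+2)^3 - 4(3v+2) + 6 = 27v^3 + 54v^2 + 24v + 6 = 3(9v^3 + 18v^2 + 8v + 2).

3(9v^3 + 18v^2 + 8v + 2)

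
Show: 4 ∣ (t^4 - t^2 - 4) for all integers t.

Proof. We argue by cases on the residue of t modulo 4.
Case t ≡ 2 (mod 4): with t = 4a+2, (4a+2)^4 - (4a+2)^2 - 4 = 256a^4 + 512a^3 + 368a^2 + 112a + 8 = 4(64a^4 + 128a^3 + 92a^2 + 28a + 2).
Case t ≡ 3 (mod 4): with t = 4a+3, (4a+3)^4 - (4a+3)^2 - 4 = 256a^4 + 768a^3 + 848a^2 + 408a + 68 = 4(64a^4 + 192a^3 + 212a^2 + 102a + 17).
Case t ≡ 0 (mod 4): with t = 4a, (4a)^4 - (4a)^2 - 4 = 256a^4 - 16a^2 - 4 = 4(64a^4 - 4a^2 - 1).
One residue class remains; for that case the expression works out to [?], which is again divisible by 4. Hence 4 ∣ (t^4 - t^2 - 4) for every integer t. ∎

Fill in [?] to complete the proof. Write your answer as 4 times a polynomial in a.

Only t ≡ 1 (mod 4) is unaccounted for. Put t = 4a+1:
(4a+1)^4 - (4a+1)^2 - 4 expands to 256a^4 + 256a^3 + 80a^2 + 8a - 4,
and factoring out 4 leaves 4(64a^4 + 64a^3 + 20a^2 + 2a - 1).

4(64a^4 + 64a^3 + 20a^2 + 2a - 1)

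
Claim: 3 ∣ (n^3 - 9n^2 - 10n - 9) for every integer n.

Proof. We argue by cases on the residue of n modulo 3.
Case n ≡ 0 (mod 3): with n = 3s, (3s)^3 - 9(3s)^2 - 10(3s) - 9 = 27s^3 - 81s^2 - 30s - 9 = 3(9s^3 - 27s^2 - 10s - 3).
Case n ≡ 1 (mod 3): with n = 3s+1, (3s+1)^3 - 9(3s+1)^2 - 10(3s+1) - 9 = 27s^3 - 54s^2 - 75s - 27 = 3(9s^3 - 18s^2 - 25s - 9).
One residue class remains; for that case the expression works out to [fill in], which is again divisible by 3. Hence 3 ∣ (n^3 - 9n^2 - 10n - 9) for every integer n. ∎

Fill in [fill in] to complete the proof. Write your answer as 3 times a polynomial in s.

3(9s^3 - 9s^2 - 34s - 19)

Only n ≡ 2 (mod 3) is unaccounted for. Put n = 3s+2:
(3s+2)^3 - 9(3s+2)^2 - 10(3s+2) - 9 expands to 27s^3 - 27s^2 - 102s - 57,
and factoring out 3 leaves 3(9s^3 - 9s^2 - 34s - 19).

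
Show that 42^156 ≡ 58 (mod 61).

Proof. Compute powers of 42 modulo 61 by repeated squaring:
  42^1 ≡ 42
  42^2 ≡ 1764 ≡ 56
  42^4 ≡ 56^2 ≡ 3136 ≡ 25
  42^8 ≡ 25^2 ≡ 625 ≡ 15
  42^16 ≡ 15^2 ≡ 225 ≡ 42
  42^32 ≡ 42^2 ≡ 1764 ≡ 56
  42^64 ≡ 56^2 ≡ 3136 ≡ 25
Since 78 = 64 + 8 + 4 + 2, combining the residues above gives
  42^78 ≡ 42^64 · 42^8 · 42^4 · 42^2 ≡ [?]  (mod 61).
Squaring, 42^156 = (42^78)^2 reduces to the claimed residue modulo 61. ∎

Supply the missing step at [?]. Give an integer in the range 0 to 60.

42^64 · 42^8 · 42^4 · 42^2 ≡ 25 · 15 · 25 · 56 = 525000.
525000 mod 61 = 34, so 42^78 ≡ 34 (mod 61).

34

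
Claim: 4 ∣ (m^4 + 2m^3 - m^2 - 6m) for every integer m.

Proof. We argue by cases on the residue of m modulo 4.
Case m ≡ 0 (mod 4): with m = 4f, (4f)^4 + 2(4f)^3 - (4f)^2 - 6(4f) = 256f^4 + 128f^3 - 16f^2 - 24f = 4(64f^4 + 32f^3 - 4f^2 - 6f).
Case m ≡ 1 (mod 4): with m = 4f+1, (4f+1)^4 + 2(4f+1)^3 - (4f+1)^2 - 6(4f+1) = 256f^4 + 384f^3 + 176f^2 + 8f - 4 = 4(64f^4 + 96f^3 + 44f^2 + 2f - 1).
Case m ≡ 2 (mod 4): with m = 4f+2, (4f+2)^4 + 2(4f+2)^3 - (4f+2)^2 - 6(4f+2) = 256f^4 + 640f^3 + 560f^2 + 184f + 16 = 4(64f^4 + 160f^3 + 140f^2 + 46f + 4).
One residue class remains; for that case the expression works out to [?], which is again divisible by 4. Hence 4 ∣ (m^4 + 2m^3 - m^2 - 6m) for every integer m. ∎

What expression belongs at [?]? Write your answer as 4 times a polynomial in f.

4(64f^4 + 224f^3 + 284f^2 + 150f + 27)

The residues treated are {0, 1, 2}, so the missing case is m ≡ 3 (mod 4); write m = 4f+3.
Then (4f+3)^4 + 2(4f+3)^3 - (4f+3)^2 - 6(4f+3) = 256f^4 + 896f^3 + 1136f^2 + 600f + 108 = 4(64f^4 + 224f^3 + 284f^2 + 150f + 27).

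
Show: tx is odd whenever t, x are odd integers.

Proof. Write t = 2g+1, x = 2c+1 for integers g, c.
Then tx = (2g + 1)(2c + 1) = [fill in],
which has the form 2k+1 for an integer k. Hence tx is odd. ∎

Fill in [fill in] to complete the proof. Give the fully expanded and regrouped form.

(2g + 1)(2c + 1) = 4cg + 2c + 2g + 1
= 2(2cg + c + g) + 1.
Since 2cg + c + g is an integer, the product is of the form 2k+1 for an integer k.

2(2cg + c + g) + 1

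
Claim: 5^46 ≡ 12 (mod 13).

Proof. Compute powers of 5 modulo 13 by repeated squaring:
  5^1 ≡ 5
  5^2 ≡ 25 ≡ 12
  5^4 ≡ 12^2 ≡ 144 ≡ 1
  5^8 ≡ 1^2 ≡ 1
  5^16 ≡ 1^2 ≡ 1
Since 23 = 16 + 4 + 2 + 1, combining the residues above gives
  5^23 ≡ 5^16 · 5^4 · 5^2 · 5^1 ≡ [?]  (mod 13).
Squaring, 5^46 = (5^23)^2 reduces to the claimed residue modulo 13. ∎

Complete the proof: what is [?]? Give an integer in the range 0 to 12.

8

5^16 · 5^4 · 5^2 · 5^1 ≡ 1 · 1 · 12 · 5 = 60.
60 mod 13 = 8, so 5^23 ≡ 8 (mod 13).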